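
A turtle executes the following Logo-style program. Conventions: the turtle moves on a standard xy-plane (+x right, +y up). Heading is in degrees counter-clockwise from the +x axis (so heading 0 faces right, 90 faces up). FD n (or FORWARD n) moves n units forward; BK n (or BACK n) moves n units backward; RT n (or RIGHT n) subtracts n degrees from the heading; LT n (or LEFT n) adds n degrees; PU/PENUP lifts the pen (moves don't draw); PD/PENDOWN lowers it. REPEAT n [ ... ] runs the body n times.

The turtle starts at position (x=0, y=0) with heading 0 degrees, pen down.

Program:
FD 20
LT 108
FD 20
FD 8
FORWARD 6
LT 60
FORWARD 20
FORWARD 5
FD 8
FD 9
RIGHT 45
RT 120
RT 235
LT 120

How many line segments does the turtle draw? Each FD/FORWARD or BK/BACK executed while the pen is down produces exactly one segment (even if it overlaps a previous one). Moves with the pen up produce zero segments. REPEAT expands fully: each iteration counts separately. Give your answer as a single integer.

Executing turtle program step by step:
Start: pos=(0,0), heading=0, pen down
FD 20: (0,0) -> (20,0) [heading=0, draw]
LT 108: heading 0 -> 108
FD 20: (20,0) -> (13.82,19.021) [heading=108, draw]
FD 8: (13.82,19.021) -> (11.348,26.63) [heading=108, draw]
FD 6: (11.348,26.63) -> (9.493,32.336) [heading=108, draw]
LT 60: heading 108 -> 168
FD 20: (9.493,32.336) -> (-10.07,36.494) [heading=168, draw]
FD 5: (-10.07,36.494) -> (-14.96,37.534) [heading=168, draw]
FD 8: (-14.96,37.534) -> (-22.785,39.197) [heading=168, draw]
FD 9: (-22.785,39.197) -> (-31.589,41.068) [heading=168, draw]
RT 45: heading 168 -> 123
RT 120: heading 123 -> 3
RT 235: heading 3 -> 128
LT 120: heading 128 -> 248
Final: pos=(-31.589,41.068), heading=248, 8 segment(s) drawn
Segments drawn: 8

Answer: 8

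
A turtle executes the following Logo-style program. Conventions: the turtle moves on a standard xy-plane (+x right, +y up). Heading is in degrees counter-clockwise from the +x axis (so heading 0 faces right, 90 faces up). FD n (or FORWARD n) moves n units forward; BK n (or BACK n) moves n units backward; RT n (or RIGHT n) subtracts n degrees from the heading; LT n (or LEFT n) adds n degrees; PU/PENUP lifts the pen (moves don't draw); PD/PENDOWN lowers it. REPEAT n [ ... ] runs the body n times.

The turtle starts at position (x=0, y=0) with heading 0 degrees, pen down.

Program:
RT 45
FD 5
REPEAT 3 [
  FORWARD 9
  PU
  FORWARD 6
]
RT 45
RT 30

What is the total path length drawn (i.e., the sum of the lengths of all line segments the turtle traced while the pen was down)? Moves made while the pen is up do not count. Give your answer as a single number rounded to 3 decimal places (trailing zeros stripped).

Executing turtle program step by step:
Start: pos=(0,0), heading=0, pen down
RT 45: heading 0 -> 315
FD 5: (0,0) -> (3.536,-3.536) [heading=315, draw]
REPEAT 3 [
  -- iteration 1/3 --
  FD 9: (3.536,-3.536) -> (9.899,-9.899) [heading=315, draw]
  PU: pen up
  FD 6: (9.899,-9.899) -> (14.142,-14.142) [heading=315, move]
  -- iteration 2/3 --
  FD 9: (14.142,-14.142) -> (20.506,-20.506) [heading=315, move]
  PU: pen up
  FD 6: (20.506,-20.506) -> (24.749,-24.749) [heading=315, move]
  -- iteration 3/3 --
  FD 9: (24.749,-24.749) -> (31.113,-31.113) [heading=315, move]
  PU: pen up
  FD 6: (31.113,-31.113) -> (35.355,-35.355) [heading=315, move]
]
RT 45: heading 315 -> 270
RT 30: heading 270 -> 240
Final: pos=(35.355,-35.355), heading=240, 2 segment(s) drawn

Segment lengths:
  seg 1: (0,0) -> (3.536,-3.536), length = 5
  seg 2: (3.536,-3.536) -> (9.899,-9.899), length = 9
Total = 14

Answer: 14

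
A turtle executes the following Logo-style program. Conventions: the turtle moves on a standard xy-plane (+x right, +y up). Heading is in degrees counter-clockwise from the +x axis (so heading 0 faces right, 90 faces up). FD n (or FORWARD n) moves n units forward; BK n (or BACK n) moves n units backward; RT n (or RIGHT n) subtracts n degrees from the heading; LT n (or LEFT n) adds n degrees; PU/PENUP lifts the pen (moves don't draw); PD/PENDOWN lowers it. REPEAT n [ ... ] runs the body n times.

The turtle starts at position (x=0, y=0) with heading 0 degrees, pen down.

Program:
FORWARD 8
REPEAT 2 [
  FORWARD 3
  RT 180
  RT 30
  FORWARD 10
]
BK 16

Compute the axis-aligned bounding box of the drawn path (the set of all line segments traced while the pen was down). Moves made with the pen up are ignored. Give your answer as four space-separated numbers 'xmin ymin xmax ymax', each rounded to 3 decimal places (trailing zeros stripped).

Executing turtle program step by step:
Start: pos=(0,0), heading=0, pen down
FD 8: (0,0) -> (8,0) [heading=0, draw]
REPEAT 2 [
  -- iteration 1/2 --
  FD 3: (8,0) -> (11,0) [heading=0, draw]
  RT 180: heading 0 -> 180
  RT 30: heading 180 -> 150
  FD 10: (11,0) -> (2.34,5) [heading=150, draw]
  -- iteration 2/2 --
  FD 3: (2.34,5) -> (-0.258,6.5) [heading=150, draw]
  RT 180: heading 150 -> 330
  RT 30: heading 330 -> 300
  FD 10: (-0.258,6.5) -> (4.742,-2.16) [heading=300, draw]
]
BK 16: (4.742,-2.16) -> (-3.258,11.696) [heading=300, draw]
Final: pos=(-3.258,11.696), heading=300, 6 segment(s) drawn

Segment endpoints: x in {-3.258, -0.258, 0, 2.34, 4.742, 8, 11}, y in {-2.16, 0, 5, 6.5, 11.696}
xmin=-3.258, ymin=-2.16, xmax=11, ymax=11.696

Answer: -3.258 -2.16 11 11.696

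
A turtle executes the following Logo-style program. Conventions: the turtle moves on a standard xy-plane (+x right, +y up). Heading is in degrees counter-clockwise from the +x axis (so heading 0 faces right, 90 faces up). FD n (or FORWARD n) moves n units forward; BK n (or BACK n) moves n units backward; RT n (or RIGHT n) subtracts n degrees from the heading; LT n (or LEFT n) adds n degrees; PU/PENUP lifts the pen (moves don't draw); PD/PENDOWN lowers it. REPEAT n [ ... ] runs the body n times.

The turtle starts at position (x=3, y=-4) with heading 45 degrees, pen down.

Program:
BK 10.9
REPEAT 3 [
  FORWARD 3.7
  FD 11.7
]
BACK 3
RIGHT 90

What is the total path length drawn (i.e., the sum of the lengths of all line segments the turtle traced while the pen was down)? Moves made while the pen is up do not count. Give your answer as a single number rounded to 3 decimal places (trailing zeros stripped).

Answer: 60.1

Derivation:
Executing turtle program step by step:
Start: pos=(3,-4), heading=45, pen down
BK 10.9: (3,-4) -> (-4.707,-11.707) [heading=45, draw]
REPEAT 3 [
  -- iteration 1/3 --
  FD 3.7: (-4.707,-11.707) -> (-2.091,-9.091) [heading=45, draw]
  FD 11.7: (-2.091,-9.091) -> (6.182,-0.818) [heading=45, draw]
  -- iteration 2/3 --
  FD 3.7: (6.182,-0.818) -> (8.798,1.798) [heading=45, draw]
  FD 11.7: (8.798,1.798) -> (17.071,10.071) [heading=45, draw]
  -- iteration 3/3 --
  FD 3.7: (17.071,10.071) -> (19.688,12.688) [heading=45, draw]
  FD 11.7: (19.688,12.688) -> (27.961,20.961) [heading=45, draw]
]
BK 3: (27.961,20.961) -> (25.84,18.84) [heading=45, draw]
RT 90: heading 45 -> 315
Final: pos=(25.84,18.84), heading=315, 8 segment(s) drawn

Segment lengths:
  seg 1: (3,-4) -> (-4.707,-11.707), length = 10.9
  seg 2: (-4.707,-11.707) -> (-2.091,-9.091), length = 3.7
  seg 3: (-2.091,-9.091) -> (6.182,-0.818), length = 11.7
  seg 4: (6.182,-0.818) -> (8.798,1.798), length = 3.7
  seg 5: (8.798,1.798) -> (17.071,10.071), length = 11.7
  seg 6: (17.071,10.071) -> (19.688,12.688), length = 3.7
  seg 7: (19.688,12.688) -> (27.961,20.961), length = 11.7
  seg 8: (27.961,20.961) -> (25.84,18.84), length = 3
Total = 60.1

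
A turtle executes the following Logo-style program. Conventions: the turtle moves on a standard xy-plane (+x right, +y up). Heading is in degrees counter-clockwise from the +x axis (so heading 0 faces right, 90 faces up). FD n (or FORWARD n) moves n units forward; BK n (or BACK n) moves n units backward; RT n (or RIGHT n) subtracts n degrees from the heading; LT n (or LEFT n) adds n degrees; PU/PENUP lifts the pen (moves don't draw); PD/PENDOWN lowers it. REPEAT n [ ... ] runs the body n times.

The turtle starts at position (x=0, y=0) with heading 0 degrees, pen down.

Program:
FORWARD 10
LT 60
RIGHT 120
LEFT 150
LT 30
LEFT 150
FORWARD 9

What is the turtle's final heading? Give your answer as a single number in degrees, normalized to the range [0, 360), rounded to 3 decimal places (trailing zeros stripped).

Executing turtle program step by step:
Start: pos=(0,0), heading=0, pen down
FD 10: (0,0) -> (10,0) [heading=0, draw]
LT 60: heading 0 -> 60
RT 120: heading 60 -> 300
LT 150: heading 300 -> 90
LT 30: heading 90 -> 120
LT 150: heading 120 -> 270
FD 9: (10,0) -> (10,-9) [heading=270, draw]
Final: pos=(10,-9), heading=270, 2 segment(s) drawn

Answer: 270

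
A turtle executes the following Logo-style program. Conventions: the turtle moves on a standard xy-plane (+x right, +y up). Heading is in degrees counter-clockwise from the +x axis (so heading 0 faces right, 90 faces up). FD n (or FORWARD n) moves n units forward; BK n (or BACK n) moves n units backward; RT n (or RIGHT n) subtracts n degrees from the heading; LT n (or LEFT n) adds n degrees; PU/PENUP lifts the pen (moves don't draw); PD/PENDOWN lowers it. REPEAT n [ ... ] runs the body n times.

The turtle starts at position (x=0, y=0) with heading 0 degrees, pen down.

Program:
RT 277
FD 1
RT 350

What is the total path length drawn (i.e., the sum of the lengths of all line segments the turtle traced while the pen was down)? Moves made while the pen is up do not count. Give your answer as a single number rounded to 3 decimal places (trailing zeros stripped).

Executing turtle program step by step:
Start: pos=(0,0), heading=0, pen down
RT 277: heading 0 -> 83
FD 1: (0,0) -> (0.122,0.993) [heading=83, draw]
RT 350: heading 83 -> 93
Final: pos=(0.122,0.993), heading=93, 1 segment(s) drawn

Segment lengths:
  seg 1: (0,0) -> (0.122,0.993), length = 1
Total = 1

Answer: 1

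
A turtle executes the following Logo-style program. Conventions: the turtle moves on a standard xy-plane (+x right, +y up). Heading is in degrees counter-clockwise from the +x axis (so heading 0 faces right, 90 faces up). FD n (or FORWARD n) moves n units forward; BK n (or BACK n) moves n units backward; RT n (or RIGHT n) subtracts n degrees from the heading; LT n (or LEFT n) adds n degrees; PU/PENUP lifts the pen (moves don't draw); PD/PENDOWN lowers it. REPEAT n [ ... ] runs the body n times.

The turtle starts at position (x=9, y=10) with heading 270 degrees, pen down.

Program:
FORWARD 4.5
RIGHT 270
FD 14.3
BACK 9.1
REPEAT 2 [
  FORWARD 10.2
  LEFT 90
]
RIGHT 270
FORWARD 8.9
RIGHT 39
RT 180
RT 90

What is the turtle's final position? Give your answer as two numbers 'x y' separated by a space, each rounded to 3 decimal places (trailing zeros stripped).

Answer: 24.4 6.8

Derivation:
Executing turtle program step by step:
Start: pos=(9,10), heading=270, pen down
FD 4.5: (9,10) -> (9,5.5) [heading=270, draw]
RT 270: heading 270 -> 0
FD 14.3: (9,5.5) -> (23.3,5.5) [heading=0, draw]
BK 9.1: (23.3,5.5) -> (14.2,5.5) [heading=0, draw]
REPEAT 2 [
  -- iteration 1/2 --
  FD 10.2: (14.2,5.5) -> (24.4,5.5) [heading=0, draw]
  LT 90: heading 0 -> 90
  -- iteration 2/2 --
  FD 10.2: (24.4,5.5) -> (24.4,15.7) [heading=90, draw]
  LT 90: heading 90 -> 180
]
RT 270: heading 180 -> 270
FD 8.9: (24.4,15.7) -> (24.4,6.8) [heading=270, draw]
RT 39: heading 270 -> 231
RT 180: heading 231 -> 51
RT 90: heading 51 -> 321
Final: pos=(24.4,6.8), heading=321, 6 segment(s) drawn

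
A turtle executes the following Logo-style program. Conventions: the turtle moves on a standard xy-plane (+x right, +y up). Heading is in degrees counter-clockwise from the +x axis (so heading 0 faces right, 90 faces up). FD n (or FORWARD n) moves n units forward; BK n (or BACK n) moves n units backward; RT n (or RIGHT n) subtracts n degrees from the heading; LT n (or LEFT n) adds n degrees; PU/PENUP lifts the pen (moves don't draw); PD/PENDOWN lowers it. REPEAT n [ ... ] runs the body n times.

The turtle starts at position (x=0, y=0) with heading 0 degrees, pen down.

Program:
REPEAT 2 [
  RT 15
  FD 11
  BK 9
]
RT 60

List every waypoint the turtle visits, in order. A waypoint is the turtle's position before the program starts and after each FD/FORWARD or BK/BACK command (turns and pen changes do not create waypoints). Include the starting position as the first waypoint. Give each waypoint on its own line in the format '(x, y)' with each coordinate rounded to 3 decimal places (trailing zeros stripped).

Executing turtle program step by step:
Start: pos=(0,0), heading=0, pen down
REPEAT 2 [
  -- iteration 1/2 --
  RT 15: heading 0 -> 345
  FD 11: (0,0) -> (10.625,-2.847) [heading=345, draw]
  BK 9: (10.625,-2.847) -> (1.932,-0.518) [heading=345, draw]
  -- iteration 2/2 --
  RT 15: heading 345 -> 330
  FD 11: (1.932,-0.518) -> (11.458,-6.018) [heading=330, draw]
  BK 9: (11.458,-6.018) -> (3.664,-1.518) [heading=330, draw]
]
RT 60: heading 330 -> 270
Final: pos=(3.664,-1.518), heading=270, 4 segment(s) drawn
Waypoints (5 total):
(0, 0)
(10.625, -2.847)
(1.932, -0.518)
(11.458, -6.018)
(3.664, -1.518)

Answer: (0, 0)
(10.625, -2.847)
(1.932, -0.518)
(11.458, -6.018)
(3.664, -1.518)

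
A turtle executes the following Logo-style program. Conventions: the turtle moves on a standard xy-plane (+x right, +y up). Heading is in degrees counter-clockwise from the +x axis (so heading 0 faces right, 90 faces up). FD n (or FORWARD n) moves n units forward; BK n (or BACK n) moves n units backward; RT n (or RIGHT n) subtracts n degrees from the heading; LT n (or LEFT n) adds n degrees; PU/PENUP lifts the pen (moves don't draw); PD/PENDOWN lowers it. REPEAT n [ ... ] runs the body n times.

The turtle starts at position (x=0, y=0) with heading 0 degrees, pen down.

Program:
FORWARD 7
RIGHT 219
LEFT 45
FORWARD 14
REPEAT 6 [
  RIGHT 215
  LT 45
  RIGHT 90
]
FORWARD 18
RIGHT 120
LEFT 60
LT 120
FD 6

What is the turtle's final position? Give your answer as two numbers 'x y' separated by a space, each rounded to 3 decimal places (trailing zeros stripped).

Executing turtle program step by step:
Start: pos=(0,0), heading=0, pen down
FD 7: (0,0) -> (7,0) [heading=0, draw]
RT 219: heading 0 -> 141
LT 45: heading 141 -> 186
FD 14: (7,0) -> (-6.923,-1.463) [heading=186, draw]
REPEAT 6 [
  -- iteration 1/6 --
  RT 215: heading 186 -> 331
  LT 45: heading 331 -> 16
  RT 90: heading 16 -> 286
  -- iteration 2/6 --
  RT 215: heading 286 -> 71
  LT 45: heading 71 -> 116
  RT 90: heading 116 -> 26
  -- iteration 3/6 --
  RT 215: heading 26 -> 171
  LT 45: heading 171 -> 216
  RT 90: heading 216 -> 126
  -- iteration 4/6 --
  RT 215: heading 126 -> 271
  LT 45: heading 271 -> 316
  RT 90: heading 316 -> 226
  -- iteration 5/6 --
  RT 215: heading 226 -> 11
  LT 45: heading 11 -> 56
  RT 90: heading 56 -> 326
  -- iteration 6/6 --
  RT 215: heading 326 -> 111
  LT 45: heading 111 -> 156
  RT 90: heading 156 -> 66
]
FD 18: (-6.923,-1.463) -> (0.398,14.98) [heading=66, draw]
RT 120: heading 66 -> 306
LT 60: heading 306 -> 6
LT 120: heading 6 -> 126
FD 6: (0.398,14.98) -> (-3.129,19.835) [heading=126, draw]
Final: pos=(-3.129,19.835), heading=126, 4 segment(s) drawn

Answer: -3.129 19.835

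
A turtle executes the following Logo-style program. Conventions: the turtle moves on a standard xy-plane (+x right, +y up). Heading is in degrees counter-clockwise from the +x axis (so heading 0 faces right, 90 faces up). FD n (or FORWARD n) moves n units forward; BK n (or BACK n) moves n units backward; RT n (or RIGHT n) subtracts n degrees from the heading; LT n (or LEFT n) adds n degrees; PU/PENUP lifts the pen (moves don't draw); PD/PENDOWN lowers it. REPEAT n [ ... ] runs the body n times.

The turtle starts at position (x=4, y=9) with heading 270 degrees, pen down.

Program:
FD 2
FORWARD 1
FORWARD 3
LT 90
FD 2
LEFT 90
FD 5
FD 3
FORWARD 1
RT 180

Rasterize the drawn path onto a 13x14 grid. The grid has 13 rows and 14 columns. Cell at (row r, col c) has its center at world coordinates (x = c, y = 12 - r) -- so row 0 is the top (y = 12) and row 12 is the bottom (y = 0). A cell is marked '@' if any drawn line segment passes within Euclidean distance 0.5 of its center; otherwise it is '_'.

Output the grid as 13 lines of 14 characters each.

Answer: ______@_______
______@_______
______@_______
____@_@_______
____@_@_______
____@_@_______
____@_@_______
____@_@_______
____@_@_______
____@@@_______
______________
______________
______________

Derivation:
Segment 0: (4,9) -> (4,7)
Segment 1: (4,7) -> (4,6)
Segment 2: (4,6) -> (4,3)
Segment 3: (4,3) -> (6,3)
Segment 4: (6,3) -> (6,8)
Segment 5: (6,8) -> (6,11)
Segment 6: (6,11) -> (6,12)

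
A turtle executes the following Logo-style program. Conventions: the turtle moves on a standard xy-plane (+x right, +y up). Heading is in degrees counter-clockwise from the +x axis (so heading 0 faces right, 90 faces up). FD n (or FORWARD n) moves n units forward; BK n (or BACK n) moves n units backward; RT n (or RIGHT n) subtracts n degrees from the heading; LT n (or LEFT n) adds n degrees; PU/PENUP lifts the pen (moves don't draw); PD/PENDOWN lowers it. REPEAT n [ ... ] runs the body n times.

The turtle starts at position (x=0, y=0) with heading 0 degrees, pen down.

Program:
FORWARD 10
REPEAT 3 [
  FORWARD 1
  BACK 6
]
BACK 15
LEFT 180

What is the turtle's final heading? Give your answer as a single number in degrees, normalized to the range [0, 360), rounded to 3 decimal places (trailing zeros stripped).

Answer: 180

Derivation:
Executing turtle program step by step:
Start: pos=(0,0), heading=0, pen down
FD 10: (0,0) -> (10,0) [heading=0, draw]
REPEAT 3 [
  -- iteration 1/3 --
  FD 1: (10,0) -> (11,0) [heading=0, draw]
  BK 6: (11,0) -> (5,0) [heading=0, draw]
  -- iteration 2/3 --
  FD 1: (5,0) -> (6,0) [heading=0, draw]
  BK 6: (6,0) -> (0,0) [heading=0, draw]
  -- iteration 3/3 --
  FD 1: (0,0) -> (1,0) [heading=0, draw]
  BK 6: (1,0) -> (-5,0) [heading=0, draw]
]
BK 15: (-5,0) -> (-20,0) [heading=0, draw]
LT 180: heading 0 -> 180
Final: pos=(-20,0), heading=180, 8 segment(s) drawn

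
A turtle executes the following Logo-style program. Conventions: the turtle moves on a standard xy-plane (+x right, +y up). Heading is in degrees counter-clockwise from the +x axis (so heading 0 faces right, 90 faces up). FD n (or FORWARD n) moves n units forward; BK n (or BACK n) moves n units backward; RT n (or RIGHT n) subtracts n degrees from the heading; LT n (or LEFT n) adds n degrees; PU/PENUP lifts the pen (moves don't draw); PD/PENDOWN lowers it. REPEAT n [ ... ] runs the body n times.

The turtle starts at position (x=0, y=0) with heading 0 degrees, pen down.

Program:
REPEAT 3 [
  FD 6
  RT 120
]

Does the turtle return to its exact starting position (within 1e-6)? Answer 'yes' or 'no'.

Answer: yes

Derivation:
Executing turtle program step by step:
Start: pos=(0,0), heading=0, pen down
REPEAT 3 [
  -- iteration 1/3 --
  FD 6: (0,0) -> (6,0) [heading=0, draw]
  RT 120: heading 0 -> 240
  -- iteration 2/3 --
  FD 6: (6,0) -> (3,-5.196) [heading=240, draw]
  RT 120: heading 240 -> 120
  -- iteration 3/3 --
  FD 6: (3,-5.196) -> (0,0) [heading=120, draw]
  RT 120: heading 120 -> 0
]
Final: pos=(0,0), heading=0, 3 segment(s) drawn

Start position: (0, 0)
Final position: (0, 0)
Distance = 0; < 1e-6 -> CLOSED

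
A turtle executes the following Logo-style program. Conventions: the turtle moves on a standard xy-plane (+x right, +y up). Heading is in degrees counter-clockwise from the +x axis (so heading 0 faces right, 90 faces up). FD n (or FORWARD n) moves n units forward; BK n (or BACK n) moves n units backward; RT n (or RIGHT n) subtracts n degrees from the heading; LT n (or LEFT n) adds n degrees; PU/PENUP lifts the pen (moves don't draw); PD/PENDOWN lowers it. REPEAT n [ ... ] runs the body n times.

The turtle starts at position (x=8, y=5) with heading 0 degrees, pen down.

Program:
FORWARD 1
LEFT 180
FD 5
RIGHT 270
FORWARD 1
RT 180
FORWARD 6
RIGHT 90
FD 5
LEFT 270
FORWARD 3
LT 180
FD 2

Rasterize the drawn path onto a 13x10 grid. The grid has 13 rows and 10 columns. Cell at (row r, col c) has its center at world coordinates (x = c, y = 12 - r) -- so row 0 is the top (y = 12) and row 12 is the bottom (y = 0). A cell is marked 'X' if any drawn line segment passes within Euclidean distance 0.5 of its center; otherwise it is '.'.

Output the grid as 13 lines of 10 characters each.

Answer: ..........
..........
....XXXXXX
....X....X
....X....X
....X....X
....X.....
....XXXXXX
....X.....
..........
..........
..........
..........

Derivation:
Segment 0: (8,5) -> (9,5)
Segment 1: (9,5) -> (4,5)
Segment 2: (4,5) -> (4,4)
Segment 3: (4,4) -> (4,10)
Segment 4: (4,10) -> (9,10)
Segment 5: (9,10) -> (9,7)
Segment 6: (9,7) -> (9,9)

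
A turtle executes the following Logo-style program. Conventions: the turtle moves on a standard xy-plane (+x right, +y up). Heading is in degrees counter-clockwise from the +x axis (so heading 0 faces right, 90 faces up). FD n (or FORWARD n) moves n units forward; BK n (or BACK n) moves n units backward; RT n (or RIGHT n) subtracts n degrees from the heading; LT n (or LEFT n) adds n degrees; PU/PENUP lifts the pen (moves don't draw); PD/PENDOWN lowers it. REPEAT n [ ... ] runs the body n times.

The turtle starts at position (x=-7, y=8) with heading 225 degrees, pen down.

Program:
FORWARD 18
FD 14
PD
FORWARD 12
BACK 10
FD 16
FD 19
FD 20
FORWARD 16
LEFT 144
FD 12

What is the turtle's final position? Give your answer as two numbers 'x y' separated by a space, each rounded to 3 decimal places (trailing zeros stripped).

Executing turtle program step by step:
Start: pos=(-7,8), heading=225, pen down
FD 18: (-7,8) -> (-19.728,-4.728) [heading=225, draw]
FD 14: (-19.728,-4.728) -> (-29.627,-14.627) [heading=225, draw]
PD: pen down
FD 12: (-29.627,-14.627) -> (-38.113,-23.113) [heading=225, draw]
BK 10: (-38.113,-23.113) -> (-31.042,-16.042) [heading=225, draw]
FD 16: (-31.042,-16.042) -> (-42.355,-27.355) [heading=225, draw]
FD 19: (-42.355,-27.355) -> (-55.79,-40.79) [heading=225, draw]
FD 20: (-55.79,-40.79) -> (-69.933,-54.933) [heading=225, draw]
FD 16: (-69.933,-54.933) -> (-81.246,-66.246) [heading=225, draw]
LT 144: heading 225 -> 9
FD 12: (-81.246,-66.246) -> (-69.394,-64.369) [heading=9, draw]
Final: pos=(-69.394,-64.369), heading=9, 9 segment(s) drawn

Answer: -69.394 -64.369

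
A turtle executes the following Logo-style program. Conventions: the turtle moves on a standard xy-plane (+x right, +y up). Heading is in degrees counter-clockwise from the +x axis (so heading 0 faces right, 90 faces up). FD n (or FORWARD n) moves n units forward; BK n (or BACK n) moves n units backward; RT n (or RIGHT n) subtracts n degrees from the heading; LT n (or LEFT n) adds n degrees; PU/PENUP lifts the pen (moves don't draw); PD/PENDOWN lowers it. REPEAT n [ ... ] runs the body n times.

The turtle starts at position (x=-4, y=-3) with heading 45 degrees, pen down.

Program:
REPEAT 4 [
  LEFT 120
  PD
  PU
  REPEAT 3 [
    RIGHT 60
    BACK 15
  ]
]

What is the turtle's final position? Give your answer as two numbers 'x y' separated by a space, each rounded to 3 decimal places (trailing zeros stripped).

Answer: -40.742 33.742

Derivation:
Executing turtle program step by step:
Start: pos=(-4,-3), heading=45, pen down
REPEAT 4 [
  -- iteration 1/4 --
  LT 120: heading 45 -> 165
  PD: pen down
  PU: pen up
  REPEAT 3 [
    -- iteration 1/3 --
    RT 60: heading 165 -> 105
    BK 15: (-4,-3) -> (-0.118,-17.489) [heading=105, move]
    -- iteration 2/3 --
    RT 60: heading 105 -> 45
    BK 15: (-0.118,-17.489) -> (-10.724,-28.095) [heading=45, move]
    -- iteration 3/3 --
    RT 60: heading 45 -> 345
    BK 15: (-10.724,-28.095) -> (-25.213,-24.213) [heading=345, move]
  ]
  -- iteration 2/4 --
  LT 120: heading 345 -> 105
  PD: pen down
  PU: pen up
  REPEAT 3 [
    -- iteration 1/3 --
    RT 60: heading 105 -> 45
    BK 15: (-25.213,-24.213) -> (-35.82,-34.82) [heading=45, move]
    -- iteration 2/3 --
    RT 60: heading 45 -> 345
    BK 15: (-35.82,-34.82) -> (-50.309,-30.938) [heading=345, move]
    -- iteration 3/3 --
    RT 60: heading 345 -> 285
    BK 15: (-50.309,-30.938) -> (-54.191,-16.449) [heading=285, move]
  ]
  -- iteration 3/4 --
  LT 120: heading 285 -> 45
  PD: pen down
  PU: pen up
  REPEAT 3 [
    -- iteration 1/3 --
    RT 60: heading 45 -> 345
    BK 15: (-54.191,-16.449) -> (-68.68,-12.566) [heading=345, move]
    -- iteration 2/3 --
    RT 60: heading 345 -> 285
    BK 15: (-68.68,-12.566) -> (-72.562,1.923) [heading=285, move]
    -- iteration 3/3 --
    RT 60: heading 285 -> 225
    BK 15: (-72.562,1.923) -> (-61.956,12.529) [heading=225, move]
  ]
  -- iteration 4/4 --
  LT 120: heading 225 -> 345
  PD: pen down
  PU: pen up
  REPEAT 3 [
    -- iteration 1/3 --
    RT 60: heading 345 -> 285
    BK 15: (-61.956,12.529) -> (-65.838,27.018) [heading=285, move]
    -- iteration 2/3 --
    RT 60: heading 285 -> 225
    BK 15: (-65.838,27.018) -> (-55.231,37.625) [heading=225, move]
    -- iteration 3/3 --
    RT 60: heading 225 -> 165
    BK 15: (-55.231,37.625) -> (-40.742,33.742) [heading=165, move]
  ]
]
Final: pos=(-40.742,33.742), heading=165, 0 segment(s) drawn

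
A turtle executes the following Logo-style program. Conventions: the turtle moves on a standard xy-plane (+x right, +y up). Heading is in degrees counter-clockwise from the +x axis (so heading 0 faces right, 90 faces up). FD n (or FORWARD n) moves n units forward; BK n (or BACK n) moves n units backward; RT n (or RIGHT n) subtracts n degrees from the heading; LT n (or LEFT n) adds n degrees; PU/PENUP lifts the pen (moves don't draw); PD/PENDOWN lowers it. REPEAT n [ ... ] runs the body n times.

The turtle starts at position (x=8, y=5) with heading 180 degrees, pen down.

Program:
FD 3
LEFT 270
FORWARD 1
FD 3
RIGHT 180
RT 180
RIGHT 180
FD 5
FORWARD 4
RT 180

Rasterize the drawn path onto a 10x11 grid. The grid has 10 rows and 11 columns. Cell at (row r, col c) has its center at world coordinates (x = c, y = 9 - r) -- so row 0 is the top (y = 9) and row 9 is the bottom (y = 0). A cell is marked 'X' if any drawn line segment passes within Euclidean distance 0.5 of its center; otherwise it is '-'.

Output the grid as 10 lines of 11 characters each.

Answer: -----X-----
-----X-----
-----X-----
-----X-----
-----XXXX--
-----X-----
-----X-----
-----X-----
-----X-----
-----X-----

Derivation:
Segment 0: (8,5) -> (5,5)
Segment 1: (5,5) -> (5,6)
Segment 2: (5,6) -> (5,9)
Segment 3: (5,9) -> (5,4)
Segment 4: (5,4) -> (5,0)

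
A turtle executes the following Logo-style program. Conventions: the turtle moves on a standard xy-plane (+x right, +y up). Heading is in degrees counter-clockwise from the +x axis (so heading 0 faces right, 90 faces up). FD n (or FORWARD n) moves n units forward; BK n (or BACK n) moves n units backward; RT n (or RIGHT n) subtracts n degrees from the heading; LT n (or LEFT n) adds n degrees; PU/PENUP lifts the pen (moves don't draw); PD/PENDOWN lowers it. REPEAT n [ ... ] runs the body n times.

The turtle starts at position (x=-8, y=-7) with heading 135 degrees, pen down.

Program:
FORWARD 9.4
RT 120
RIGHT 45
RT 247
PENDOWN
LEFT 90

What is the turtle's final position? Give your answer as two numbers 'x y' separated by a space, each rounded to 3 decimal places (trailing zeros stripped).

Answer: -14.647 -0.353

Derivation:
Executing turtle program step by step:
Start: pos=(-8,-7), heading=135, pen down
FD 9.4: (-8,-7) -> (-14.647,-0.353) [heading=135, draw]
RT 120: heading 135 -> 15
RT 45: heading 15 -> 330
RT 247: heading 330 -> 83
PD: pen down
LT 90: heading 83 -> 173
Final: pos=(-14.647,-0.353), heading=173, 1 segment(s) drawn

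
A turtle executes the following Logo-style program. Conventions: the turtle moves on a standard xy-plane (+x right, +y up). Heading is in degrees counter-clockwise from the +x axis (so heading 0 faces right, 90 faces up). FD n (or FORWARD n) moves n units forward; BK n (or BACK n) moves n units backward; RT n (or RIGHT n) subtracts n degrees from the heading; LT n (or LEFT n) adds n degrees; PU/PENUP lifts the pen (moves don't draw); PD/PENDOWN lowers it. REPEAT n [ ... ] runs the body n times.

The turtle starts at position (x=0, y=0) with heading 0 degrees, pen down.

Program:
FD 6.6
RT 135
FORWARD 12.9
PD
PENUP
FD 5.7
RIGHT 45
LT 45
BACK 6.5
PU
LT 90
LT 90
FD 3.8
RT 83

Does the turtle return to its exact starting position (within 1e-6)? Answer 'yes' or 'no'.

Executing turtle program step by step:
Start: pos=(0,0), heading=0, pen down
FD 6.6: (0,0) -> (6.6,0) [heading=0, draw]
RT 135: heading 0 -> 225
FD 12.9: (6.6,0) -> (-2.522,-9.122) [heading=225, draw]
PD: pen down
PU: pen up
FD 5.7: (-2.522,-9.122) -> (-6.552,-13.152) [heading=225, move]
RT 45: heading 225 -> 180
LT 45: heading 180 -> 225
BK 6.5: (-6.552,-13.152) -> (-1.956,-8.556) [heading=225, move]
PU: pen up
LT 90: heading 225 -> 315
LT 90: heading 315 -> 45
FD 3.8: (-1.956,-8.556) -> (0.731,-5.869) [heading=45, move]
RT 83: heading 45 -> 322
Final: pos=(0.731,-5.869), heading=322, 2 segment(s) drawn

Start position: (0, 0)
Final position: (0.731, -5.869)
Distance = 5.914; >= 1e-6 -> NOT closed

Answer: no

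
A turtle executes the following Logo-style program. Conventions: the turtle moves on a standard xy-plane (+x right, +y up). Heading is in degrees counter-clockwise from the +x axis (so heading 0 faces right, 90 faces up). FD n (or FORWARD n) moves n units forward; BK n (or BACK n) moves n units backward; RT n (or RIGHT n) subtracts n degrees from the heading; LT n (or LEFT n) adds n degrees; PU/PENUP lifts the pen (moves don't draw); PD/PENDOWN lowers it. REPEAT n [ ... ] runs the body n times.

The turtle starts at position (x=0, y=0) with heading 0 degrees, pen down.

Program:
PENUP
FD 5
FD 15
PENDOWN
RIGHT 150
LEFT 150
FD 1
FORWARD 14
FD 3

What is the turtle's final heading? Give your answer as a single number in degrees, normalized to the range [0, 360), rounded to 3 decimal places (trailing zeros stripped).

Executing turtle program step by step:
Start: pos=(0,0), heading=0, pen down
PU: pen up
FD 5: (0,0) -> (5,0) [heading=0, move]
FD 15: (5,0) -> (20,0) [heading=0, move]
PD: pen down
RT 150: heading 0 -> 210
LT 150: heading 210 -> 0
FD 1: (20,0) -> (21,0) [heading=0, draw]
FD 14: (21,0) -> (35,0) [heading=0, draw]
FD 3: (35,0) -> (38,0) [heading=0, draw]
Final: pos=(38,0), heading=0, 3 segment(s) drawn

Answer: 0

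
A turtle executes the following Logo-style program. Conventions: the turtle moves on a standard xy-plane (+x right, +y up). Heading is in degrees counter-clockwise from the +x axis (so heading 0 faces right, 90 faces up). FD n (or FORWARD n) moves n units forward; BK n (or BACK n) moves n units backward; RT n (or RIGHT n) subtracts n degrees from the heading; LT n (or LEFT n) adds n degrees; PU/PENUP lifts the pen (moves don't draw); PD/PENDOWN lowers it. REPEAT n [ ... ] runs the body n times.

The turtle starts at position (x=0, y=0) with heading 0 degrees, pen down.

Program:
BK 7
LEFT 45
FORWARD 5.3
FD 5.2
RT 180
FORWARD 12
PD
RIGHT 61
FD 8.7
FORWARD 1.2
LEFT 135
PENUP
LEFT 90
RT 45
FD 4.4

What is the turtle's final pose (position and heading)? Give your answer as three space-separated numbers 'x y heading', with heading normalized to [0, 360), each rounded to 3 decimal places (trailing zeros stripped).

Answer: -13.348 0.455 344

Derivation:
Executing turtle program step by step:
Start: pos=(0,0), heading=0, pen down
BK 7: (0,0) -> (-7,0) [heading=0, draw]
LT 45: heading 0 -> 45
FD 5.3: (-7,0) -> (-3.252,3.748) [heading=45, draw]
FD 5.2: (-3.252,3.748) -> (0.425,7.425) [heading=45, draw]
RT 180: heading 45 -> 225
FD 12: (0.425,7.425) -> (-8.061,-1.061) [heading=225, draw]
PD: pen down
RT 61: heading 225 -> 164
FD 8.7: (-8.061,-1.061) -> (-16.424,1.337) [heading=164, draw]
FD 1.2: (-16.424,1.337) -> (-17.577,1.668) [heading=164, draw]
LT 135: heading 164 -> 299
PU: pen up
LT 90: heading 299 -> 29
RT 45: heading 29 -> 344
FD 4.4: (-17.577,1.668) -> (-13.348,0.455) [heading=344, move]
Final: pos=(-13.348,0.455), heading=344, 6 segment(s) drawn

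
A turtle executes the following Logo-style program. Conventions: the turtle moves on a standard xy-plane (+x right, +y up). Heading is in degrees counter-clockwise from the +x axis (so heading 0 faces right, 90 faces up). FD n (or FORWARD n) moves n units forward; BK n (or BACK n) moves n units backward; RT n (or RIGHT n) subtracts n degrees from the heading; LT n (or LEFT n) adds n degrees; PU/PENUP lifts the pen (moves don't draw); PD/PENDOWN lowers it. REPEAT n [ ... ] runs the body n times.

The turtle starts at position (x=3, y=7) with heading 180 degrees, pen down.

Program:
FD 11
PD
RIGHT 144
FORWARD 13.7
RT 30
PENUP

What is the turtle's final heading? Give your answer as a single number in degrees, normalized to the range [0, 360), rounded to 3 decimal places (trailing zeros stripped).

Executing turtle program step by step:
Start: pos=(3,7), heading=180, pen down
FD 11: (3,7) -> (-8,7) [heading=180, draw]
PD: pen down
RT 144: heading 180 -> 36
FD 13.7: (-8,7) -> (3.084,15.053) [heading=36, draw]
RT 30: heading 36 -> 6
PU: pen up
Final: pos=(3.084,15.053), heading=6, 2 segment(s) drawn

Answer: 6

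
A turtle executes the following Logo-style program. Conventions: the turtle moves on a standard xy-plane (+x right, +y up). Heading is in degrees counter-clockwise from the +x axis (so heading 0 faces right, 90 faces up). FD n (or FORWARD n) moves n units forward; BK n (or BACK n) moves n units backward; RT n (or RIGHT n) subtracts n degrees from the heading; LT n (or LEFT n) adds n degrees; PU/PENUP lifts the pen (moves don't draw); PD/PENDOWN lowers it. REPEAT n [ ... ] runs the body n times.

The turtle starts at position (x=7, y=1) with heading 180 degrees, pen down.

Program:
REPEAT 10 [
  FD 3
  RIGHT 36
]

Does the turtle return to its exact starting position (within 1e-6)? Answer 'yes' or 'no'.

Executing turtle program step by step:
Start: pos=(7,1), heading=180, pen down
REPEAT 10 [
  -- iteration 1/10 --
  FD 3: (7,1) -> (4,1) [heading=180, draw]
  RT 36: heading 180 -> 144
  -- iteration 2/10 --
  FD 3: (4,1) -> (1.573,2.763) [heading=144, draw]
  RT 36: heading 144 -> 108
  -- iteration 3/10 --
  FD 3: (1.573,2.763) -> (0.646,5.617) [heading=108, draw]
  RT 36: heading 108 -> 72
  -- iteration 4/10 --
  FD 3: (0.646,5.617) -> (1.573,8.47) [heading=72, draw]
  RT 36: heading 72 -> 36
  -- iteration 5/10 --
  FD 3: (1.573,8.47) -> (4,10.233) [heading=36, draw]
  RT 36: heading 36 -> 0
  -- iteration 6/10 --
  FD 3: (4,10.233) -> (7,10.233) [heading=0, draw]
  RT 36: heading 0 -> 324
  -- iteration 7/10 --
  FD 3: (7,10.233) -> (9.427,8.47) [heading=324, draw]
  RT 36: heading 324 -> 288
  -- iteration 8/10 --
  FD 3: (9.427,8.47) -> (10.354,5.617) [heading=288, draw]
  RT 36: heading 288 -> 252
  -- iteration 9/10 --
  FD 3: (10.354,5.617) -> (9.427,2.763) [heading=252, draw]
  RT 36: heading 252 -> 216
  -- iteration 10/10 --
  FD 3: (9.427,2.763) -> (7,1) [heading=216, draw]
  RT 36: heading 216 -> 180
]
Final: pos=(7,1), heading=180, 10 segment(s) drawn

Start position: (7, 1)
Final position: (7, 1)
Distance = 0; < 1e-6 -> CLOSED

Answer: yes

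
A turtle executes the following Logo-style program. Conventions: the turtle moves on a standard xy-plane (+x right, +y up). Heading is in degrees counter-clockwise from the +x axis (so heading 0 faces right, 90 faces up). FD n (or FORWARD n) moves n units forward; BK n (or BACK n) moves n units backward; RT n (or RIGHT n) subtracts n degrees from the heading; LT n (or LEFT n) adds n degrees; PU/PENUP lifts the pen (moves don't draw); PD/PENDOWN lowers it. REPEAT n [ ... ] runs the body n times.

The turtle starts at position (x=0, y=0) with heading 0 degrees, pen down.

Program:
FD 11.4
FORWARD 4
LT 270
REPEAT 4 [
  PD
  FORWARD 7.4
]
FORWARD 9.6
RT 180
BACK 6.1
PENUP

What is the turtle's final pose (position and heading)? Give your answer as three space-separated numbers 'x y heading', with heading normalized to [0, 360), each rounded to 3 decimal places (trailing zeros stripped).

Answer: 15.4 -45.3 90

Derivation:
Executing turtle program step by step:
Start: pos=(0,0), heading=0, pen down
FD 11.4: (0,0) -> (11.4,0) [heading=0, draw]
FD 4: (11.4,0) -> (15.4,0) [heading=0, draw]
LT 270: heading 0 -> 270
REPEAT 4 [
  -- iteration 1/4 --
  PD: pen down
  FD 7.4: (15.4,0) -> (15.4,-7.4) [heading=270, draw]
  -- iteration 2/4 --
  PD: pen down
  FD 7.4: (15.4,-7.4) -> (15.4,-14.8) [heading=270, draw]
  -- iteration 3/4 --
  PD: pen down
  FD 7.4: (15.4,-14.8) -> (15.4,-22.2) [heading=270, draw]
  -- iteration 4/4 --
  PD: pen down
  FD 7.4: (15.4,-22.2) -> (15.4,-29.6) [heading=270, draw]
]
FD 9.6: (15.4,-29.6) -> (15.4,-39.2) [heading=270, draw]
RT 180: heading 270 -> 90
BK 6.1: (15.4,-39.2) -> (15.4,-45.3) [heading=90, draw]
PU: pen up
Final: pos=(15.4,-45.3), heading=90, 8 segment(s) drawn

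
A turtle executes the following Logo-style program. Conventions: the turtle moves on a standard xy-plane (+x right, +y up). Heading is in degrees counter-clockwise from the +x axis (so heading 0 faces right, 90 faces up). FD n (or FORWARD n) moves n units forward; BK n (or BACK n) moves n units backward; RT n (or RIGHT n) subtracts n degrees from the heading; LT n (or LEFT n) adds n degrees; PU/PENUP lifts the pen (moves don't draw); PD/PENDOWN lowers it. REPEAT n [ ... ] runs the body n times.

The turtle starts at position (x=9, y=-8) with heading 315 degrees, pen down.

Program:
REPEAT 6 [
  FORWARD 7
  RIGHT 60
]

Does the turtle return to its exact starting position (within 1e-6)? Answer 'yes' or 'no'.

Answer: yes

Derivation:
Executing turtle program step by step:
Start: pos=(9,-8), heading=315, pen down
REPEAT 6 [
  -- iteration 1/6 --
  FD 7: (9,-8) -> (13.95,-12.95) [heading=315, draw]
  RT 60: heading 315 -> 255
  -- iteration 2/6 --
  FD 7: (13.95,-12.95) -> (12.138,-19.711) [heading=255, draw]
  RT 60: heading 255 -> 195
  -- iteration 3/6 --
  FD 7: (12.138,-19.711) -> (5.377,-21.523) [heading=195, draw]
  RT 60: heading 195 -> 135
  -- iteration 4/6 --
  FD 7: (5.377,-21.523) -> (0.427,-16.573) [heading=135, draw]
  RT 60: heading 135 -> 75
  -- iteration 5/6 --
  FD 7: (0.427,-16.573) -> (2.239,-9.812) [heading=75, draw]
  RT 60: heading 75 -> 15
  -- iteration 6/6 --
  FD 7: (2.239,-9.812) -> (9,-8) [heading=15, draw]
  RT 60: heading 15 -> 315
]
Final: pos=(9,-8), heading=315, 6 segment(s) drawn

Start position: (9, -8)
Final position: (9, -8)
Distance = 0; < 1e-6 -> CLOSED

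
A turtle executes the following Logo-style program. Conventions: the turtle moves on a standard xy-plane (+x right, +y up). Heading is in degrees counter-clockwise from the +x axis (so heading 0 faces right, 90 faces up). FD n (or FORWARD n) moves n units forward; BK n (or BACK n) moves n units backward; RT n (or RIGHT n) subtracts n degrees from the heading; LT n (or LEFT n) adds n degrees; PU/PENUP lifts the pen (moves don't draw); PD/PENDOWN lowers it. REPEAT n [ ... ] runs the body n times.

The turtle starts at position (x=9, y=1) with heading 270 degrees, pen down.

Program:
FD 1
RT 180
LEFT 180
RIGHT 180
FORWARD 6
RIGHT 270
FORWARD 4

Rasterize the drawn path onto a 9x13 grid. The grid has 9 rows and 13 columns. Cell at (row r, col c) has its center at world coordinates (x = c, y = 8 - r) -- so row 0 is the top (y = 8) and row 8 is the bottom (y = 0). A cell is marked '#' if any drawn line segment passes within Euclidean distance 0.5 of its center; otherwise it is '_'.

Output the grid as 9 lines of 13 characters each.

Segment 0: (9,1) -> (9,0)
Segment 1: (9,0) -> (9,6)
Segment 2: (9,6) -> (5,6)

Answer: _____________
_____________
_____#####___
_________#___
_________#___
_________#___
_________#___
_________#___
_________#___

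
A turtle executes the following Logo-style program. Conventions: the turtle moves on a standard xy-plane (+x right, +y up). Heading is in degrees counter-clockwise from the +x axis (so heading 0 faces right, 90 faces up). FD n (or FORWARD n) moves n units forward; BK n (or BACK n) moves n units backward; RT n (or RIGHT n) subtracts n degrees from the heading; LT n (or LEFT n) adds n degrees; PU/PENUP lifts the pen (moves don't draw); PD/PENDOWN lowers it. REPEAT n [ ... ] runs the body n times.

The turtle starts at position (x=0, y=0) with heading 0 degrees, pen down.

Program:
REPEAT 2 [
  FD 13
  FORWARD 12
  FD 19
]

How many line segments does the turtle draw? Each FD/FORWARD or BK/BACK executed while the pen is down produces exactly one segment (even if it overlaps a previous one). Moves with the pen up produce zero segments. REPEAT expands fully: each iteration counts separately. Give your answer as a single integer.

Executing turtle program step by step:
Start: pos=(0,0), heading=0, pen down
REPEAT 2 [
  -- iteration 1/2 --
  FD 13: (0,0) -> (13,0) [heading=0, draw]
  FD 12: (13,0) -> (25,0) [heading=0, draw]
  FD 19: (25,0) -> (44,0) [heading=0, draw]
  -- iteration 2/2 --
  FD 13: (44,0) -> (57,0) [heading=0, draw]
  FD 12: (57,0) -> (69,0) [heading=0, draw]
  FD 19: (69,0) -> (88,0) [heading=0, draw]
]
Final: pos=(88,0), heading=0, 6 segment(s) drawn
Segments drawn: 6

Answer: 6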